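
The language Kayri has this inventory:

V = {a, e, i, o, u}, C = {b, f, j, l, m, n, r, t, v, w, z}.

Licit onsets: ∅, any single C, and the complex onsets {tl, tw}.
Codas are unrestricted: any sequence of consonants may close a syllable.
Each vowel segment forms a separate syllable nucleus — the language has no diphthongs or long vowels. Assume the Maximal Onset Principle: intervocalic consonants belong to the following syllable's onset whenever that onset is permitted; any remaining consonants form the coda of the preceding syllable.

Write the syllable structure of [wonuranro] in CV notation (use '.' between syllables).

CV.CV.CVC.CV

Nuclei (vowels): o, u, a, o → 4 syllables.
/o…u/ gap (V1→V2): /n/ → onset of the next syllable (single consonants are always licit onsets).
/u…a/ gap (V2→V3): /r/ is a single consonant, so it becomes the next onset.
/a…o/ gap (V3→V4): /nr/; trying suffixes from longest down, /r/ is the first permitted one, so coda /n/ | onset /r/.
Putting it together: wo.nu.ran.ro.
Mapping each syllable to C/V: /wo/ → CV, /nu/ → CV, /ran/ → CVC, /ro/ → CV.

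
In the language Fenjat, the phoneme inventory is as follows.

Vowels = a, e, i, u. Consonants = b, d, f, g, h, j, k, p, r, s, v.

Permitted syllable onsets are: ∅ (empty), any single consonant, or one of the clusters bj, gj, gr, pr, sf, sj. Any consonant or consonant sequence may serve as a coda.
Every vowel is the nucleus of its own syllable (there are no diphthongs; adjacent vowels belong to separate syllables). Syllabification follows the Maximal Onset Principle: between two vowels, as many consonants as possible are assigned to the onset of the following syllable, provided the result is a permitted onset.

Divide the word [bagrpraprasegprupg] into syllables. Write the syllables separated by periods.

bagr.pra.pra.seg.prupg

Nuclei (vowels): a, a, a, e, u → 5 syllables.
/a…a/ gap (V1→V2): /grpr/; trying suffixes from longest down, /pr/ is the first permitted one, so coda /gr/ | onset /pr/.
/a…a/ gap (V2→V3): /pr/ — entire cluster is a permitted onset → onset /pr/, coda ∅.
/a…e/ gap (V3→V4): /s/ → onset of the next syllable (single consonants are always licit onsets).
/e…u/ gap (V4→V5): cluster /gpr/ — the longest permitted-onset suffix is /pr/; onset = /pr/, preceding coda = /g/.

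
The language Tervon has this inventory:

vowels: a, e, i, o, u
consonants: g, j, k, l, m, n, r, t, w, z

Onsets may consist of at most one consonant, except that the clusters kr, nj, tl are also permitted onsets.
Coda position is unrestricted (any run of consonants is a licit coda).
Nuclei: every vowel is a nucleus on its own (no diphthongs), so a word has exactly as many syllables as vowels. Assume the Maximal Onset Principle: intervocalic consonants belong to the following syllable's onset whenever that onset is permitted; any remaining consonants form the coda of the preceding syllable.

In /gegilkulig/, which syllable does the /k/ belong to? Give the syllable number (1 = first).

3

Nuclei (vowels): e, i, u, i → 4 syllables.
Between /e/ (V1) and /i/ (V2): /g/ → onset of the next syllable (single consonants are always licit onsets).
Between /i/ (V2) and /u/ (V3): /lk/; trying suffixes from longest down, /k/ is the first permitted one, so coda /l/ | onset /k/.
Between /u/ (V3) and /i/ (V4): /l/ → onset of the next syllable (single consonants are always licit onsets).
So the parse is ge.gil.ku.lig.
The /k/ is in the onset of syllable 3 (/ku/).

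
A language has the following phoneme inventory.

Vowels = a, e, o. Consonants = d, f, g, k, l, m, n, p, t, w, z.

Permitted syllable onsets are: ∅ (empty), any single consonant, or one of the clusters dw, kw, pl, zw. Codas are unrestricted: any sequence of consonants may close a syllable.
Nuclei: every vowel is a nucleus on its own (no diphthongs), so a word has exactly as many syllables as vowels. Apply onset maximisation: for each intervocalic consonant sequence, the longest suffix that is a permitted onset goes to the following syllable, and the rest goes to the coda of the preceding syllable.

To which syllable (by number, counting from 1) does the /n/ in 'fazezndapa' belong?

2

Nuclei (vowels): a, e, a, a → 4 syllables.
V1 /a/ – V2 /e/: /z/ → onset of the next syllable (single consonants are always licit onsets).
V2 /e/ – V3 /a/: /znd/ splits as /zn/ + /d/ (/d/ is the longest suffix that is a licit onset).
V3 /a/ – V4 /a/: just /p/ — single C goes to the following onset.
Syllabification: fa.zezn.da.pa.
The /n/ is in the coda of syllable 2 (/zezn/).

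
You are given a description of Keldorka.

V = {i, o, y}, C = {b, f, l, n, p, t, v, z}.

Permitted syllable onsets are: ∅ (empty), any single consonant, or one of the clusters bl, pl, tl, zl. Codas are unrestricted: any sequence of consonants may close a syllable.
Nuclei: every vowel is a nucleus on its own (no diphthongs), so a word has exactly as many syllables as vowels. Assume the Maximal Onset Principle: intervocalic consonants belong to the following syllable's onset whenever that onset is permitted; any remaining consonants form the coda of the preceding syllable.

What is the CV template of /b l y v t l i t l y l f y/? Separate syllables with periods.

CCVC.CCV.CCVC.CV

The vowels are y, i, y, y — 4 nuclei, so 4 syllables.
Between /y/ (V1) and /i/ (V2): /vtl/; trying suffixes from longest down, /tl/ is the first permitted one, so coda /v/ | onset /tl/.
Between /i/ (V2) and /y/ (V3): cluster /tl/ — /tl/ is itself a permitted onset, so the whole cluster goes right; preceding coda = ∅.
Between /y/ (V3) and /y/ (V4): /lf/ splits as /l/ + /f/ (/f/ is the longest suffix that is a licit onset).
So the parse is blyv.tli.tlyl.fy.
Mapping each syllable to C/V: /blyv/ → CCVC, /tli/ → CCV, /tlyl/ → CCVC, /fy/ → CV.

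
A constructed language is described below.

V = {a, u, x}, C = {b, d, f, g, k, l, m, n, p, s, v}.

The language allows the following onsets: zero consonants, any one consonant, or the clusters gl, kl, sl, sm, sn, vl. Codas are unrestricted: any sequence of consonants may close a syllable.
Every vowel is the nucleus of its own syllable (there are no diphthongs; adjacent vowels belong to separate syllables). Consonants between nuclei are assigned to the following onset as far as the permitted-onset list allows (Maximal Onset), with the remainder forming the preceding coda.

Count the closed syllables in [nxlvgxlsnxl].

The vowels are x, x, x — 3 nuclei, so 3 syllables.
Between /x/ (V1) and /x/ (V2): cluster /lvg/ — the longest permitted-onset suffix is /g/; onset = /g/, preceding coda = /lv/.
Between /x/ (V2) and /x/ (V3): /lsn/ splits as /l/ + /sn/ (/sn/ is the longest suffix that is a licit onset).
Result: nxlv.gxl.snxl.
Classifying each syllable: /nxlv/ (closed), /gxl/ (closed), /snxl/ (closed).
Closed syllables: 3.

3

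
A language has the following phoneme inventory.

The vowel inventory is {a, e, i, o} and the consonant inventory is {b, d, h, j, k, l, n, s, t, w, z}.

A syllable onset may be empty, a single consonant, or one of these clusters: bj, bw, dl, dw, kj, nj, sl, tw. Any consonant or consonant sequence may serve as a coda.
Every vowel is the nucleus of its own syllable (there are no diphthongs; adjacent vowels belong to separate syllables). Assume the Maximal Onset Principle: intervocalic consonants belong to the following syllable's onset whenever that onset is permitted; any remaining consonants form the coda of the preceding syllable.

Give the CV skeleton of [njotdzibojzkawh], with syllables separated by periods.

The vowels are o, i, o, a — 4 nuclei, so 4 syllables.
/o…i/ gap (V1→V2): /tdz/; trying suffixes from longest down, /z/ is the first permitted one, so coda /td/ | onset /z/.
/i…o/ gap (V2→V3): just /b/ — single C goes to the following onset.
/o…a/ gap (V3→V4): /jzk/ — longest licit onset from the right is /k/, leaving /jz/ as coda.
So the parse is njotd.zi.bojz.kawh.
Mapping each syllable to C/V: /njotd/ → CCVCC, /zi/ → CV, /bojz/ → CVCC, /kawh/ → CVCC.

CCVCC.CV.CVCC.CVCC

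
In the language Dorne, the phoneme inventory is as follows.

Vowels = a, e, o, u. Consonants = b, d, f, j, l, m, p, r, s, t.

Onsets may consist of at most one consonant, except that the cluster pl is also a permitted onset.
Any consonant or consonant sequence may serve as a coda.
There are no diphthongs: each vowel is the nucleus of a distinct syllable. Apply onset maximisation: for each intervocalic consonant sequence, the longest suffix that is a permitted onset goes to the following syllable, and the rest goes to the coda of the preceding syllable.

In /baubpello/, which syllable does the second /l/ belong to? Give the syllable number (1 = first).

The vowels are a, u, e, o — 4 nuclei, so 4 syllables.
V1 /a/ – V2 /u/: nothing intervenes; syllable break is V.V.
V2 /u/ – V3 /e/: cluster /bp/ — the longest permitted-onset suffix is /p/; onset = /p/, preceding coda = /b/.
V3 /e/ – V4 /o/: /ll/; trying suffixes from longest down, /l/ is the first permitted one, so coda /l/ | onset /l/.
So the parse is ba.ub.pel.lo.
The second /l/ is in the onset of syllable 4 (/lo/).

4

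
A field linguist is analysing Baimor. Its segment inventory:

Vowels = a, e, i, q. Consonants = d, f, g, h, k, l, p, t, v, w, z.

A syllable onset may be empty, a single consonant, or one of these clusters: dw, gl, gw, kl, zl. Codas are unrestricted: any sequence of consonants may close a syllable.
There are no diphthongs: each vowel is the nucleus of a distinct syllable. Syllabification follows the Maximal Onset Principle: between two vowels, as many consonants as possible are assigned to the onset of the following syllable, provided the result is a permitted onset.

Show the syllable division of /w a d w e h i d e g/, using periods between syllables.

The vowels are a, e, i, e — 4 nuclei, so 4 syllables.
/a…e/ gap (V1→V2): /dw/ — entire cluster is a permitted onset → onset /dw/, coda ∅.
/e…i/ gap (V2→V3): just /h/ — single C goes to the following onset.
/i…e/ gap (V3→V4): /d/ → onset of the next syllable (single consonants are always licit onsets).

wa.dwe.hi.deg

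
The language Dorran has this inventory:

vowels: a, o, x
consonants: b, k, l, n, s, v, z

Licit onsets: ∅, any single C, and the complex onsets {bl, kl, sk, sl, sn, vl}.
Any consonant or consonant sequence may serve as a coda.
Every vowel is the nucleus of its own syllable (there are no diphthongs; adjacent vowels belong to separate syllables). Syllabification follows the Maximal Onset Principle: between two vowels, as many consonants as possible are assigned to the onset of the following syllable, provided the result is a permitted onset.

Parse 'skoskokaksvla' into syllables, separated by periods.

sko.sko.kaks.vla

The vowels are o, o, a, a — 4 nuclei, so 4 syllables.
/o…o/ gap (V1→V2): /sk/ is a licit onset in full, so it all attaches to the next syllable.
/o…a/ gap (V2→V3): just /k/ — single C goes to the following onset.
/a…a/ gap (V3→V4): cluster /ksvl/ — the longest permitted-onset suffix is /vl/; onset = /vl/, preceding coda = /ks/.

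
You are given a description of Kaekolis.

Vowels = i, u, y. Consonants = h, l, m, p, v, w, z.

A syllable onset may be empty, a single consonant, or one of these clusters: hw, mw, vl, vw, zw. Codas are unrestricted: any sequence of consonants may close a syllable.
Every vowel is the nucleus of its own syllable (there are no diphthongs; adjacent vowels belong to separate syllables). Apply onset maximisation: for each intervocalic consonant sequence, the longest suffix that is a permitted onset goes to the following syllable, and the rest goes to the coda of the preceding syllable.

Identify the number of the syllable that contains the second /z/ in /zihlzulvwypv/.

Vowels present: i, u, y; each is a nucleus, giving 3 syllables.
V1 /i/ – V2 /u/: cluster /hlz/ — the longest permitted-onset suffix is /z/; onset = /z/, preceding coda = /hl/.
V2 /u/ – V3 /y/: /lvw/ splits as /l/ + /vw/ (/vw/ is the longest suffix that is a licit onset).
Syllabification: zihl.zul.vwypv.
The second /z/ is in the onset of syllable 2 (/zul/).

2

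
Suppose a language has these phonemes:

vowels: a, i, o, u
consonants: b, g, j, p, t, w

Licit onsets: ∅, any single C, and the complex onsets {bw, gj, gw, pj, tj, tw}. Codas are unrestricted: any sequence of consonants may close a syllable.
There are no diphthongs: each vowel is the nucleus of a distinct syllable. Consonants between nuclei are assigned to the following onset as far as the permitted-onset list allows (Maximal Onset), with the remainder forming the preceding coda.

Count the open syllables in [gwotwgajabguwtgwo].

2

Vowels present: o, a, a, u, o; each is a nucleus, giving 5 syllables.
σ1/σ2 boundary: cluster /twg/ — the longest permitted-onset suffix is /g/; onset = /g/, preceding coda = /tw/.
σ2/σ3 boundary: /j/ is a single consonant, so it becomes the next onset.
σ3/σ4 boundary: /bg/ splits as /b/ + /g/ (/g/ is the longest suffix that is a licit onset).
σ4/σ5 boundary: cluster /wtgw/ — the longest permitted-onset suffix is /gw/; onset = /gw/, preceding coda = /wt/.
So the parse is gwotw.ga.jab.guwt.gwo.
Classifying each syllable: /gwotw/ (closed), /ga/ (open), /jab/ (closed), /guwt/ (closed), /gwo/ (open).
Open syllables: 2.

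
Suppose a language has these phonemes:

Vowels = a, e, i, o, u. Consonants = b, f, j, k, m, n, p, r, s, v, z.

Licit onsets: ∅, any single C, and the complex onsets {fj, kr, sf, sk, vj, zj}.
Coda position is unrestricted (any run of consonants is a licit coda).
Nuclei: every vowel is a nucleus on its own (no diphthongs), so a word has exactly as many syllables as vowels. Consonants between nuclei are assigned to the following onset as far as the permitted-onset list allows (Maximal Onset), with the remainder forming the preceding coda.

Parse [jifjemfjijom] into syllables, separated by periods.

ji.fjem.fji.jom

The vowels are i, e, i, o — 4 nuclei, so 4 syllables.
Between /i/ (V1) and /e/ (V2): /fj/ — entire cluster is a permitted onset → onset /fj/, coda ∅.
Between /e/ (V2) and /i/ (V3): /mfj/ splits as /m/ + /fj/ (/fj/ is the longest suffix that is a licit onset).
Between /i/ (V3) and /o/ (V4): /j/ is a single consonant, so it becomes the next onset.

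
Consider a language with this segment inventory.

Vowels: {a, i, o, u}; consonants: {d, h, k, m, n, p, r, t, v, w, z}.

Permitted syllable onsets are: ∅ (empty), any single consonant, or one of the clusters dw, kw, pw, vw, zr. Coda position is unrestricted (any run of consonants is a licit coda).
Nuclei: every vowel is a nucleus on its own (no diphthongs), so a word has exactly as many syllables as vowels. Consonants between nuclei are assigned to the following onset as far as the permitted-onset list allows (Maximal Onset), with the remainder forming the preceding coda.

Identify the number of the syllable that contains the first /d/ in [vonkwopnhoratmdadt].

Vowels present: o, o, o, a, a; each is a nucleus, giving 5 syllables.
σ1/σ2 boundary: /nkw/ — longest licit onset from the right is /kw/, leaving /n/ as coda.
σ2/σ3 boundary: /pnh/; trying suffixes from longest down, /h/ is the first permitted one, so coda /pn/ | onset /h/.
σ3/σ4 boundary: /r/ → onset of the next syllable (single consonants are always licit onsets).
σ4/σ5 boundary: cluster /tmd/ — the longest permitted-onset suffix is /d/; onset = /d/, preceding coda = /tm/.
So the parse is von.kwopn.ho.ratm.dadt.
The first /d/ is in the onset of syllable 5 (/dadt/).

5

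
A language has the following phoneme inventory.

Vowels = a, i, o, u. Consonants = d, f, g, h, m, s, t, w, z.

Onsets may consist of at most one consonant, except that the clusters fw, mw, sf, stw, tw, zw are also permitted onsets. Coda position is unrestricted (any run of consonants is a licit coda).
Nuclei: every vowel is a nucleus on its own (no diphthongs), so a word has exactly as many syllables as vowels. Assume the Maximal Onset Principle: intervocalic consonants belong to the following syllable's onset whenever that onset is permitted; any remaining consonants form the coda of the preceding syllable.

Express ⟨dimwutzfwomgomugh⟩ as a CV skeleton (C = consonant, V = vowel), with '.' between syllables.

CV.CCVCC.CCVC.CV.CVCC

Vowels present: i, u, o, o, u; each is a nucleus, giving 5 syllables.
V1 /i/ – V2 /u/: cluster /mw/ — /mw/ is itself a permitted onset, so the whole cluster goes right; preceding coda = ∅.
V2 /u/ – V3 /o/: /tzfw/ splits as /tz/ + /fw/ (/fw/ is the longest suffix that is a licit onset).
V3 /o/ – V4 /o/: /mg/ splits as /m/ + /g/ (/g/ is the longest suffix that is a licit onset).
V4 /o/ – V5 /u/: /m/ is a single consonant, so it becomes the next onset.
So the parse is di.mwutz.fwom.go.mugh.
Mapping each syllable to C/V: /di/ → CV, /mwutz/ → CCVCC, /fwom/ → CCVC, /go/ → CV, /mugh/ → CVCC.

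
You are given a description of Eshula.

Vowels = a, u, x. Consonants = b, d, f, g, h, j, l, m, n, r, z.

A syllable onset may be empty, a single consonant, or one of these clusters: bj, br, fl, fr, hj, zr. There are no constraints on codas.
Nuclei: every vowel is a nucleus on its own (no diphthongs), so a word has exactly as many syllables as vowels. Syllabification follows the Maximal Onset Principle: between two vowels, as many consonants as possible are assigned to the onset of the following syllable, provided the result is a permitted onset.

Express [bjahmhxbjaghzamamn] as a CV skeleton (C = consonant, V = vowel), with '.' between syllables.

Nuclei (vowels): a, x, a, a, a → 5 syllables.
Between /a/ (V1) and /x/ (V2): cluster /hmh/ — the longest permitted-onset suffix is /h/; onset = /h/, preceding coda = /hm/.
Between /x/ (V2) and /a/ (V3): /bj/ — entire cluster is a permitted onset → onset /bj/, coda ∅.
Between /a/ (V3) and /a/ (V4): /ghz/; trying suffixes from longest down, /z/ is the first permitted one, so coda /gh/ | onset /z/.
Between /a/ (V4) and /a/ (V5): /m/ is a single consonant, so it becomes the next onset.
Putting it together: bjahm.hx.bjagh.za.mamn.
Mapping each syllable to C/V: /bjahm/ → CCVCC, /hx/ → CV, /bjagh/ → CCVCC, /za/ → CV, /mamn/ → CVCC.

CCVCC.CV.CCVCC.CV.CVCC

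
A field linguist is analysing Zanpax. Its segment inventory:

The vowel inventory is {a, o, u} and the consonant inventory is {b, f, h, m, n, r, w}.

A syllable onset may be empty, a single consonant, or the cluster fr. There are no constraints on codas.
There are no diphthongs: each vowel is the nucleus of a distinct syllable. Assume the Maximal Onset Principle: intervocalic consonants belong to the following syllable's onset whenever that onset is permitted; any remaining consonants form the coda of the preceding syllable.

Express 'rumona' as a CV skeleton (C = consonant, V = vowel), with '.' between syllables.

Vowels present: u, o, a; each is a nucleus, giving 3 syllables.
Between /u/ (V1) and /o/ (V2): /m/ → onset of the next syllable (single consonants are always licit onsets).
Between /o/ (V2) and /a/ (V3): /n/ → onset of the next syllable (single consonants are always licit onsets).
Putting it together: ru.mo.na.
Mapping each syllable to C/V: /ru/ → CV, /mo/ → CV, /na/ → CV.

CV.CV.CV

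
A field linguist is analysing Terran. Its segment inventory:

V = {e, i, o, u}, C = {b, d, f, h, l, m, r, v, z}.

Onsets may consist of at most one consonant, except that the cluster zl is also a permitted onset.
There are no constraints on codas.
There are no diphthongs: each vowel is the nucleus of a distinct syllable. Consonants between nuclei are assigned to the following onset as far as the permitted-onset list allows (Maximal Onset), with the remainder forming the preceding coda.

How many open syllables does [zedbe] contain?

1

Vowels present: e, e; each is a nucleus, giving 2 syllables.
Between /e/ (V1) and /e/ (V2): /db/ — longest licit onset from the right is /b/, leaving /d/ as coda.
Putting it together: zed.be.
Classifying each syllable: /zed/ (closed), /be/ (open).
Open syllables: 1.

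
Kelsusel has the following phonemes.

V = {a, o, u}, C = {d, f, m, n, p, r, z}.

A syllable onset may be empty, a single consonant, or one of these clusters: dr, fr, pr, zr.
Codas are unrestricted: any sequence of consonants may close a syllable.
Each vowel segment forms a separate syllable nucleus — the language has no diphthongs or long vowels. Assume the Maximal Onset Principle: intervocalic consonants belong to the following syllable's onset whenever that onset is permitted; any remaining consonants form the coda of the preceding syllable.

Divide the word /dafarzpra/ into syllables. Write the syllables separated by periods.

da.farz.pra

Vowels present: a, a, a; each is a nucleus, giving 3 syllables.
/a…a/ gap (V1→V2): /f/ → onset of the next syllable (single consonants are always licit onsets).
/a…a/ gap (V2→V3): /rzpr/ splits as /rz/ + /pr/ (/pr/ is the longest suffix that is a licit onset).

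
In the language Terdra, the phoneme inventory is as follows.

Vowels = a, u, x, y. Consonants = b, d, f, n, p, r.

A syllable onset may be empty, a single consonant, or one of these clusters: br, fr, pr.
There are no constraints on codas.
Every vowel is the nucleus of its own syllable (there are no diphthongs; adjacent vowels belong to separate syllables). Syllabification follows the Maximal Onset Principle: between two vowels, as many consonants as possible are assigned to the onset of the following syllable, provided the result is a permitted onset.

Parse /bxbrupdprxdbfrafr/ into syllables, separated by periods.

bx.brupd.prxdb.frafr

Vowels present: x, u, x, a; each is a nucleus, giving 4 syllables.
V1 /x/ – V2 /u/: /br/ — entire cluster is a permitted onset → onset /br/, coda ∅.
V2 /u/ – V3 /x/: /pdpr/ splits as /pd/ + /pr/ (/pr/ is the longest suffix that is a licit onset).
V3 /x/ – V4 /a/: /dbfr/ splits as /db/ + /fr/ (/fr/ is the longest suffix that is a licit onset).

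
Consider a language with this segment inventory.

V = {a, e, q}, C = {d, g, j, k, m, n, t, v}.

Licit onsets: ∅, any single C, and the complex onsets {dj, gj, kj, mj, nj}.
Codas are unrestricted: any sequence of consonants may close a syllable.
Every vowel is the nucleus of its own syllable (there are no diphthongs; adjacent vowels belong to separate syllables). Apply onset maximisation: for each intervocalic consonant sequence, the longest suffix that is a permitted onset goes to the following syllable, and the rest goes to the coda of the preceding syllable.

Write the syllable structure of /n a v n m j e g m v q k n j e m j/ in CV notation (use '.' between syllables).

CVCC.CCVCC.CVC.CCVCC

Nuclei (vowels): a, e, q, e → 4 syllables.
/a…e/ gap (V1→V2): /vnmj/ — longest licit onset from the right is /mj/, leaving /vn/ as coda.
/e…q/ gap (V2→V3): /gmv/ splits as /gm/ + /v/ (/v/ is the longest suffix that is a licit onset).
/q…e/ gap (V3→V4): /knj/; trying suffixes from longest down, /nj/ is the first permitted one, so coda /k/ | onset /nj/.
So the parse is navn.mjegm.vqk.njemj.
Mapping each syllable to C/V: /navn/ → CVCC, /mjegm/ → CCVCC, /vqk/ → CVC, /njemj/ → CCVCC.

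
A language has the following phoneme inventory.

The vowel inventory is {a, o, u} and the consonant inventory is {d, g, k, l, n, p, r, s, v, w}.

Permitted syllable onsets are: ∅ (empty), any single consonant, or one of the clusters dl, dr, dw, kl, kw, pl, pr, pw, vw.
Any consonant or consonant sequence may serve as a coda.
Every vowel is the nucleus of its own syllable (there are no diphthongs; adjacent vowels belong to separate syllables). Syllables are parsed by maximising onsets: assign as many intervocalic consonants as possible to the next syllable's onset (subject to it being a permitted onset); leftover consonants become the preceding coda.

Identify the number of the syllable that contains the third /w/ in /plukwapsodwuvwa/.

The vowels are u, a, o, u, a — 5 nuclei, so 5 syllables.
σ1/σ2 boundary: cluster /kw/ — /kw/ is itself a permitted onset, so the whole cluster goes right; preceding coda = ∅.
σ2/σ3 boundary: /ps/ — longest licit onset from the right is /s/, leaving /p/ as coda.
σ3/σ4 boundary: /dw/ — entire cluster is a permitted onset → onset /dw/, coda ∅.
σ4/σ5 boundary: cluster /vw/ — /vw/ is itself a permitted onset, so the whole cluster goes right; preceding coda = ∅.
So the parse is plu.kwap.so.dwu.vwa.
The third /w/ is in the onset of syllable 5 (/vwa/).

5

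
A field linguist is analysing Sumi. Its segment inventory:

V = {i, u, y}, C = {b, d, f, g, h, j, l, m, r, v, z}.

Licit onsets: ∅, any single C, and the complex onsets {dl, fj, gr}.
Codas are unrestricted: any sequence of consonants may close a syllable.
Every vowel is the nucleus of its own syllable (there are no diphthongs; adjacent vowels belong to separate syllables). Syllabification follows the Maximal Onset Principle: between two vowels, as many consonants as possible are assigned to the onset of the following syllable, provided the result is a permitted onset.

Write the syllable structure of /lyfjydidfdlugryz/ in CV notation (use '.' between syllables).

Vowels present: y, y, i, u, y; each is a nucleus, giving 5 syllables.
V1 /y/ – V2 /y/: /fj/ — entire cluster is a permitted onset → onset /fj/, coda ∅.
V2 /y/ – V3 /i/: /d/ is a single consonant, so it becomes the next onset.
V3 /i/ – V4 /u/: /dfdl/ — longest licit onset from the right is /dl/, leaving /df/ as coda.
V4 /u/ – V5 /y/: cluster /gr/ — /gr/ is itself a permitted onset, so the whole cluster goes right; preceding coda = ∅.
Putting it together: ly.fjy.didf.dlu.gryz.
Mapping each syllable to C/V: /ly/ → CV, /fjy/ → CCV, /didf/ → CVCC, /dlu/ → CCV, /gryz/ → CCVC.

CV.CCV.CVCC.CCV.CCVC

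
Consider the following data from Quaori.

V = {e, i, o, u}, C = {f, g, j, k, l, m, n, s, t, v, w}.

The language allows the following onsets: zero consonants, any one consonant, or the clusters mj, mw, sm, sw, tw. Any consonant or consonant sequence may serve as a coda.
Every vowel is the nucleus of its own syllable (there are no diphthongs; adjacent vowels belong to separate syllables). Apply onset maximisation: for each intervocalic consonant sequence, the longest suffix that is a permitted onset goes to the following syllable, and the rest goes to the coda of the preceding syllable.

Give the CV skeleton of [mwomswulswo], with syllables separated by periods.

CCVC.CCVC.CCV

The vowels are o, u, o — 3 nuclei, so 3 syllables.
V1 /o/ – V2 /u/: /msw/; trying suffixes from longest down, /sw/ is the first permitted one, so coda /m/ | onset /sw/.
V2 /u/ – V3 /o/: /lsw/ splits as /l/ + /sw/ (/sw/ is the longest suffix that is a licit onset).
Result: mwom.swul.swo.
Mapping each syllable to C/V: /mwom/ → CCVC, /swul/ → CCVC, /swo/ → CCV.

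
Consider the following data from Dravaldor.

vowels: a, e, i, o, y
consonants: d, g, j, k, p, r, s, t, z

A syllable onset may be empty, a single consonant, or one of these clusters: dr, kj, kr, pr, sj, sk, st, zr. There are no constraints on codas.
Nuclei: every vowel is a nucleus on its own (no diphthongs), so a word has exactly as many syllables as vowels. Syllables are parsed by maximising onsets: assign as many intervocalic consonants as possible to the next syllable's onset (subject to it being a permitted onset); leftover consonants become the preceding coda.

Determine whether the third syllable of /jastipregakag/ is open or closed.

open

Nuclei (vowels): a, i, e, a, a → 5 syllables.
σ1/σ2 boundary: /st/ is a licit onset in full, so it all attaches to the next syllable.
σ2/σ3 boundary: cluster /pr/ — /pr/ is itself a permitted onset, so the whole cluster goes right; preceding coda = ∅.
σ3/σ4 boundary: /g/ → onset of the next syllable (single consonants are always licit onsets).
σ4/σ5 boundary: /k/ → onset of the next syllable (single consonants are always licit onsets).
So the parse is ja.sti.pre.ga.kag.
Syllable 3 is /pre/; it ends in its nucleus with no coda, so it is open.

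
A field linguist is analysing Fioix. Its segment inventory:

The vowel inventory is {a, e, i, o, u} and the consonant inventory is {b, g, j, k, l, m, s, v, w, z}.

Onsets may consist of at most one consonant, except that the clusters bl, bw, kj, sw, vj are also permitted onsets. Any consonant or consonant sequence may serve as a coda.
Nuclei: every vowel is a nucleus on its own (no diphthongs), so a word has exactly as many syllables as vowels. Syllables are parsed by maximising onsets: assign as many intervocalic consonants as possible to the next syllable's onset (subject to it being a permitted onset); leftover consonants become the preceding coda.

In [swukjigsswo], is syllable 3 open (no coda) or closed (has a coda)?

open

The vowels are u, i, o — 3 nuclei, so 3 syllables.
/u…i/ gap (V1→V2): /kj/ is a licit onset in full, so it all attaches to the next syllable.
/i…o/ gap (V2→V3): cluster /gssw/ — the longest permitted-onset suffix is /sw/; onset = /sw/, preceding coda = /gs/.
Putting it together: swu.kjigs.swo.
Syllable 3 is /swo/; it ends in its nucleus with no coda, so it is open.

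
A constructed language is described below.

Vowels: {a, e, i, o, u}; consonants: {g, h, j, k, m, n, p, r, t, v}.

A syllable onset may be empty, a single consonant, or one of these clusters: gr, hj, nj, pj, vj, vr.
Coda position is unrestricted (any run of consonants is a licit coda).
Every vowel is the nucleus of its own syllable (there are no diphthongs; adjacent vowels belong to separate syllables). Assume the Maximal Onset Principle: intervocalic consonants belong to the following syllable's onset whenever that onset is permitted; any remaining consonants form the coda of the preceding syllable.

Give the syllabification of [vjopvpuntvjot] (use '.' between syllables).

vjopv.punt.vjot

Nuclei (vowels): o, u, o → 3 syllables.
/o…u/ gap (V1→V2): /pvp/ — longest licit onset from the right is /p/, leaving /pv/ as coda.
/u…o/ gap (V2→V3): /ntvj/; trying suffixes from longest down, /vj/ is the first permitted one, so coda /nt/ | onset /vj/.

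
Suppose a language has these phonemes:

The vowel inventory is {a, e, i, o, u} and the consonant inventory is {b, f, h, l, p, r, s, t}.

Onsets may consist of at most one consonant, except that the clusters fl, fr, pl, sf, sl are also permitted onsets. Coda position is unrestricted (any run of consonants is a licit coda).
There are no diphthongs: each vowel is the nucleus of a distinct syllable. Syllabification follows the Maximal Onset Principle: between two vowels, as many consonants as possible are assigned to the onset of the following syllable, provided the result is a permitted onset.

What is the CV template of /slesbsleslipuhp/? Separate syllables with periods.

Nuclei (vowels): e, e, i, u → 4 syllables.
V1 /e/ – V2 /e/: /sbsl/ — longest licit onset from the right is /sl/, leaving /sb/ as coda.
V2 /e/ – V3 /i/: cluster /sl/ — /sl/ is itself a permitted onset, so the whole cluster goes right; preceding coda = ∅.
V3 /i/ – V4 /u/: just /p/ — single C goes to the following onset.
Putting it together: slesb.sle.sli.puhp.
Mapping each syllable to C/V: /slesb/ → CCVCC, /sle/ → CCV, /sli/ → CCV, /puhp/ → CVCC.

CCVCC.CCV.CCV.CVCC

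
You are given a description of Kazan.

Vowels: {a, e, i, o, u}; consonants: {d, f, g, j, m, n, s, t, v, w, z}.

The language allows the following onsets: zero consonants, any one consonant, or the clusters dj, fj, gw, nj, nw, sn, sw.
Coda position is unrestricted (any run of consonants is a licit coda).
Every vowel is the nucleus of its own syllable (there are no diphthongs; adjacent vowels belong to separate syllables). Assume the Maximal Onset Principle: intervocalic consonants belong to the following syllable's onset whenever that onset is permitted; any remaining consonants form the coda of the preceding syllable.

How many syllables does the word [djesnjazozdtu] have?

4

The vowels are e, a, o, u — 4 nuclei, so 4 syllables.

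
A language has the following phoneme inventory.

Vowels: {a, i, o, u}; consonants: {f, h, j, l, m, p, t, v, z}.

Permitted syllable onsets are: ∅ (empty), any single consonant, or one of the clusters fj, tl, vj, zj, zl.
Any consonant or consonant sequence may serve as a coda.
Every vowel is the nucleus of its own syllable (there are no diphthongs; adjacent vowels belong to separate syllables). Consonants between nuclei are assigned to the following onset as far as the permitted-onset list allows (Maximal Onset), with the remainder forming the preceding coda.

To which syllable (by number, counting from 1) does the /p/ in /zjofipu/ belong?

The vowels are o, i, u — 3 nuclei, so 3 syllables.
/o…i/ gap (V1→V2): /f/ → onset of the next syllable (single consonants are always licit onsets).
/i…u/ gap (V2→V3): /p/ is a single consonant, so it becomes the next onset.
So the parse is zjo.fi.pu.
The /p/ is in the onset of syllable 3 (/pu/).

3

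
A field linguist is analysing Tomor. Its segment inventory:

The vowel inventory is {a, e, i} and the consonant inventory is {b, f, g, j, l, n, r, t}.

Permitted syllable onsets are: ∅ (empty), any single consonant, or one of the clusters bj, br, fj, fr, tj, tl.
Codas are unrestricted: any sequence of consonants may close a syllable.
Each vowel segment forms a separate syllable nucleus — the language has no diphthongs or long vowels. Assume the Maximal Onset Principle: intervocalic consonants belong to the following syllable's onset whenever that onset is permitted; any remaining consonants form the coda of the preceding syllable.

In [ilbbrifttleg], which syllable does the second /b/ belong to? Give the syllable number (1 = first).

2

Nuclei (vowels): i, i, e → 3 syllables.
/i…i/ gap (V1→V2): /lbbr/ — longest licit onset from the right is /br/, leaving /lb/ as coda.
/i…e/ gap (V2→V3): /fttl/; trying suffixes from longest down, /tl/ is the first permitted one, so coda /ft/ | onset /tl/.
Result: ilb.brift.tleg.
The second /b/ is in the onset of syllable 2 (/brift/).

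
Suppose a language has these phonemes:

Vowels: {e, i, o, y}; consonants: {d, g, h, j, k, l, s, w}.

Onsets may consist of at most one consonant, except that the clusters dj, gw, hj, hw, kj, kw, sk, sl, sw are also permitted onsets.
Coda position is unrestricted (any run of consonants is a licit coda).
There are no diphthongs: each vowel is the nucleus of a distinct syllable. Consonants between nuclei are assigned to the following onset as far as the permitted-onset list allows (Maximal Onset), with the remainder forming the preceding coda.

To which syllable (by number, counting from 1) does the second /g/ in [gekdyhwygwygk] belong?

Nuclei (vowels): e, y, y, y → 4 syllables.
Between /e/ (V1) and /y/ (V2): cluster /kd/ — the longest permitted-onset suffix is /d/; onset = /d/, preceding coda = /k/.
Between /y/ (V2) and /y/ (V3): cluster /hw/ — /hw/ is itself a permitted onset, so the whole cluster goes right; preceding coda = ∅.
Between /y/ (V3) and /y/ (V4): /gw/ — entire cluster is a permitted onset → onset /gw/, coda ∅.
Syllabification: gek.dy.hwy.gwygk.
The second /g/ is in the onset of syllable 4 (/gwygk/).

4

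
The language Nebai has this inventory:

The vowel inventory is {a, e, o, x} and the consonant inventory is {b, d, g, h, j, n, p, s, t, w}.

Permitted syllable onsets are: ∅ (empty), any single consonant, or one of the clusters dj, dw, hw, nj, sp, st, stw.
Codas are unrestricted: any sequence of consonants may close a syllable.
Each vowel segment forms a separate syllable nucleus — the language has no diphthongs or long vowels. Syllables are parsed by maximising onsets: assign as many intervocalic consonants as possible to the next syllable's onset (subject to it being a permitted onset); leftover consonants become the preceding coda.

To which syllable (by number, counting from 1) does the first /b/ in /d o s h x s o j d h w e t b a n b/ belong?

Vowels present: o, x, o, e, a; each is a nucleus, giving 5 syllables.
Between /o/ (V1) and /x/ (V2): /sh/ — longest licit onset from the right is /h/, leaving /s/ as coda.
Between /x/ (V2) and /o/ (V3): /s/ → onset of the next syllable (single consonants are always licit onsets).
Between /o/ (V3) and /e/ (V4): /jdhw/; trying suffixes from longest down, /hw/ is the first permitted one, so coda /jd/ | onset /hw/.
Between /e/ (V4) and /a/ (V5): /tb/ splits as /t/ + /b/ (/b/ is the longest suffix that is a licit onset).
Result: dos.hx.sojd.hwet.banb.
The first /b/ is in the onset of syllable 5 (/banb/).

5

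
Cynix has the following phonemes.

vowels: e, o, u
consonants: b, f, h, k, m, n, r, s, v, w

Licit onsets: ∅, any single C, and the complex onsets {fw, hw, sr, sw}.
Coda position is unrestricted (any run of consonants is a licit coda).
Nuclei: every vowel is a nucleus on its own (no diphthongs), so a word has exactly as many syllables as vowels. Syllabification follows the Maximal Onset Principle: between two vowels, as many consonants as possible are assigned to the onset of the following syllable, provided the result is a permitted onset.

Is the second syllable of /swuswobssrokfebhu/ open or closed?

closed

Vowels present: u, o, o, e, u; each is a nucleus, giving 5 syllables.
σ1/σ2 boundary: /sw/ is a licit onset in full, so it all attaches to the next syllable.
σ2/σ3 boundary: /bssr/; trying suffixes from longest down, /sr/ is the first permitted one, so coda /bs/ | onset /sr/.
σ3/σ4 boundary: /kf/ splits as /k/ + /f/ (/f/ is the longest suffix that is a licit onset).
σ4/σ5 boundary: /bh/ splits as /b/ + /h/ (/h/ is the longest suffix that is a licit onset).
So the parse is swu.swobs.srok.feb.hu.
Syllable 2 is /swobs/ with coda /bs/, so it is closed.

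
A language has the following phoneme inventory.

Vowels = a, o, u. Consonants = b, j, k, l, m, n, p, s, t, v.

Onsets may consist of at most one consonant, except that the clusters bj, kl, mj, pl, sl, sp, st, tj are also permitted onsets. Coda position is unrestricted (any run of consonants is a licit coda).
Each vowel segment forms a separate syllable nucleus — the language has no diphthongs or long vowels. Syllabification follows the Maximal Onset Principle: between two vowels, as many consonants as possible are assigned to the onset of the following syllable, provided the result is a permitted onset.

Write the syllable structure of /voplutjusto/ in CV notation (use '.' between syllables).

CV.CCV.CCV.CCV

The vowels are o, u, u, o — 4 nuclei, so 4 syllables.
/o…u/ gap (V1→V2): /pl/ — entire cluster is a permitted onset → onset /pl/, coda ∅.
/u…u/ gap (V2→V3): cluster /tj/ — /tj/ is itself a permitted onset, so the whole cluster goes right; preceding coda = ∅.
/u…o/ gap (V3→V4): /st/ — entire cluster is a permitted onset → onset /st/, coda ∅.
Syllabification: vo.plu.tju.sto.
Mapping each syllable to C/V: /vo/ → CV, /plu/ → CCV, /tju/ → CCV, /sto/ → CCV.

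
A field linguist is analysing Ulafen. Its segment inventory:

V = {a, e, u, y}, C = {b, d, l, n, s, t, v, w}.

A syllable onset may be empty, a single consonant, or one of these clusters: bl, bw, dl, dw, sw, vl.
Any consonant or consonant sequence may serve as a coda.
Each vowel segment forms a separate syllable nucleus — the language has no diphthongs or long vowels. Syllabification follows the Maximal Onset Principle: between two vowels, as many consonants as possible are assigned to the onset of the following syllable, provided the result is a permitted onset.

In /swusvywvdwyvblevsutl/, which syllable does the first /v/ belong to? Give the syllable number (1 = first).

2

Vowels present: u, y, y, e, u; each is a nucleus, giving 5 syllables.
/u…y/ gap (V1→V2): /sv/; trying suffixes from longest down, /v/ is the first permitted one, so coda /s/ | onset /v/.
/y…y/ gap (V2→V3): /wvdw/; trying suffixes from longest down, /dw/ is the first permitted one, so coda /wv/ | onset /dw/.
/y…e/ gap (V3→V4): /vbl/ — longest licit onset from the right is /bl/, leaving /v/ as coda.
/e…u/ gap (V4→V5): /vs/; trying suffixes from longest down, /s/ is the first permitted one, so coda /v/ | onset /s/.
Result: swus.vywv.dwyv.blev.sutl.
The first /v/ is in the onset of syllable 2 (/vywv/).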